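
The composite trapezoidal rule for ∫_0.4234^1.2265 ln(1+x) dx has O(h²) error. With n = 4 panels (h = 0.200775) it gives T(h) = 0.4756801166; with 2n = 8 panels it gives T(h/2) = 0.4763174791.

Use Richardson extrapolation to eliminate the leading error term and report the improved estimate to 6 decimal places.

0.476530

r = 2, so 2^r = 4.
Weighted: 1.9052699164 − 0.4756801166 = 1.4295897998
1.4295897998 ÷ 3 = 0.4765299333
Shift from A(h/2): +0.0002124542.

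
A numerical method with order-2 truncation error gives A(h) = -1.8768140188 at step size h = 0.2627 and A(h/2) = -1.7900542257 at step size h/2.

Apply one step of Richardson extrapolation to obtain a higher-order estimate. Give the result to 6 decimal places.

-1.761134

r = 2: numerator weight 4, denominator 3.
A(h/2) − A(h) = -1.7900542257 − (-1.8768140188) = 0.0867597931
Correction (A(h/2) − A(h))/(4 − 1) = 0.0867597931/3 = 0.0289199310
R = A(h/2) + (A(h/2) − A(h))/3 = -1.7900542257 + 0.0289199310 = -1.7611342947
Gap between inputs: 8.676e-02; correction applied: +0.0289199310.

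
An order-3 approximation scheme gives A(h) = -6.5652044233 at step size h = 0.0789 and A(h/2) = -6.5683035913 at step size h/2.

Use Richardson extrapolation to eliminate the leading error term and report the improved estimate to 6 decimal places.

-6.568746

r = 3: numerator weight 8, denominator 7.
8*(-6.5683035913) − (-6.5652044233) = -45.9812243071
Denominator 8 − 1 = 7.
Result: -6.5687463296
Shift from A(h/2): −0.0004427383.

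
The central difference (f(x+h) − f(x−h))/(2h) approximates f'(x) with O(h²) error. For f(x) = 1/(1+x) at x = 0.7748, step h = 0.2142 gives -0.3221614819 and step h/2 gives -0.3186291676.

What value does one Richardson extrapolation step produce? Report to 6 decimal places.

Leading term ∝ h^2; use weight 4 = 2^2.
Top: 4(-0.3186291676) − (-0.3221614819) = -0.9523551885
Denominator 4 − 1 = 3.
So the Richardson estimate is -0.3174517295.
Shift from A(h/2): +0.0011774381.

-0.317452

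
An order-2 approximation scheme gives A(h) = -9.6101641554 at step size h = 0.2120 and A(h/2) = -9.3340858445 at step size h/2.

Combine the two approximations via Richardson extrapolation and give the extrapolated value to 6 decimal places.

-9.242060

Leading term ∝ h^2; use weight 4 = 2^2.
4*(-9.3340858445) = -37.3363433780; subtract (-9.6101641554) → -27.7261792226
R = (-27.7261792226)/3 = -9.2420597409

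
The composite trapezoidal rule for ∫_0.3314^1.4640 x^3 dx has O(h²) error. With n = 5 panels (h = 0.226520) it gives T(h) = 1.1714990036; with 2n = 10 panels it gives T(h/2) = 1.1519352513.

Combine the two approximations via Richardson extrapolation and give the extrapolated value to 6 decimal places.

r = 2: numerator weight 4, denominator 3.
4×1.1519352513 = 4.6077410052; subtract 1.1714990036 → 3.4362420016
Denominator 4 − 1 = 3.
(4×1.1519352513 − 1.1714990036)/(4 − 1) = 1.1454140005

1.145414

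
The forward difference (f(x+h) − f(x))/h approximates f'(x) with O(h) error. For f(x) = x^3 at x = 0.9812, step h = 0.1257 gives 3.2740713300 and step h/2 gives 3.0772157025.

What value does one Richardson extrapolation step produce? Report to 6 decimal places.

2.880360

r = 1: numerator weight 2, denominator 1.
2*3.0772157025 = 6.1544314050; 6.1544314050 − 3.2740713300 = 2.8803600750
Divide by 2^1 − 1 = 1.
Result: 2.8803600750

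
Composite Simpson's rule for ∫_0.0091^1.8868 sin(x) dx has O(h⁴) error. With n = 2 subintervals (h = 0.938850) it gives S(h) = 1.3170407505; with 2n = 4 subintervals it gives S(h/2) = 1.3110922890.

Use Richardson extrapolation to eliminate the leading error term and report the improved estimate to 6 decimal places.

1.310696

Error is O(h^4); halving h shrinks it by 2^4 = 16.
2^4·A(h/2) = 20.9774766240; minus A(h) gives 19.6604358735.
(16·1.3110922890 − 1.3170407505)/(16 − 1) = 1.3106957249
Gap between inputs: 5.948e-03; correction applied: −0.0003965641.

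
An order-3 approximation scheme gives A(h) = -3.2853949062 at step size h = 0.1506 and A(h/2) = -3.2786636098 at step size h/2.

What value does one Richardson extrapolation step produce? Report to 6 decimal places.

Leading term ∝ h^3; use weight 8 = 2^3.
A(h/2) − A(h) = -3.2786636098 − (-3.2853949062) = 0.0067312964
Divide by 2^3 − 1 = 7: 0.0067312964/7 = 0.0009616138
R = -3.2786636098 + 0.0009616138 = -3.2777019960

-3.277702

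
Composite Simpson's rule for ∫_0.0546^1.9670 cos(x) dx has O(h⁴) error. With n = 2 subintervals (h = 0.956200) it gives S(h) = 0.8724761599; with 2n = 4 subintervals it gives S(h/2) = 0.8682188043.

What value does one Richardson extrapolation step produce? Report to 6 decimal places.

r = 4: numerator weight 16, denominator 15.
Numerator 16*A(h/2) − A(h) = 16*0.8682188043 − 0.8724761599 = 13.0190247089
Divide by 2^4 − 1 = 15.
(16*0.8682188043 − 0.8724761599)/(16 − 1) = 0.8679349806

0.867935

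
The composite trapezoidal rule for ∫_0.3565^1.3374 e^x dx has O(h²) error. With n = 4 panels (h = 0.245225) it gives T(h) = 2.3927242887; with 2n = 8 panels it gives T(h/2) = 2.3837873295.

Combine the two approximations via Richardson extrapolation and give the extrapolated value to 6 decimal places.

r = 2, so 2^r = 4.
Numerator 4×A(h/2) − A(h) = 4×2.3837873295 − 2.3927242887 = 7.1424250293
Divide by 2^2 − 1 = 3.
7.1424250293 ÷ 3 = 2.3808083431

2.380808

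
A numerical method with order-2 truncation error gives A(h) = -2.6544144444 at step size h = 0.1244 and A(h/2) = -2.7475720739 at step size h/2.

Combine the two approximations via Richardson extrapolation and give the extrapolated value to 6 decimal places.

The method has order 2: 2^2 = 4.
4·(-2.7475720739) = -10.9902882956; (-10.9902882956) − (-2.6544144444) = -8.3358738512
(4·(-2.7475720739) − (-2.6544144444))/(4 − 1) = -2.7786246171

-2.778625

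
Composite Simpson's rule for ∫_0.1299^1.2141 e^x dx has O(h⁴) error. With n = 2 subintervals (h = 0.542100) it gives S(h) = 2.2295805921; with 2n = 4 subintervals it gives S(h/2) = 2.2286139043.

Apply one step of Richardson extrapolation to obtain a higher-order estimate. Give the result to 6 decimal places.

r = 4, so 2^r = 16.
16·2.2286139043 = 35.6578224688; subtract 2.2295805921 → 33.4282418767
Extrapolated: 33.4282418767 / 15 = 2.2285494584
Shift from A(h/2): −0.0000644459.

2.228549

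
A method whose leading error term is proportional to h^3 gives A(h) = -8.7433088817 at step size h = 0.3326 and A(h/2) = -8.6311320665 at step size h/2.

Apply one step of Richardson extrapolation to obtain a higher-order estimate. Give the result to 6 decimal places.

The method has order 3: 2^3 = 8.
Difference of the inputs: -8.6311320665 − (-8.7433088817) = 0.1121768152
Divide by 2^3 − 1 = 7: 0.1121768152/7 = 0.0160252593
R = -8.6311320665 + 0.0160252593 = -8.6151068072

-8.615107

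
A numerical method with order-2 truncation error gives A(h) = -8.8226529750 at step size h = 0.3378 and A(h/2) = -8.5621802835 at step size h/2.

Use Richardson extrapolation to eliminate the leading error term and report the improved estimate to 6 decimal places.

-8.475356

r = 2, so 2^r = 4.
4*(-8.5621802835) = -34.2487211340; (-34.2487211340) − (-8.8226529750) = -25.4260681590
Divide by 2^2 − 1 = 3.
R = (-25.4260681590)/3 = -8.4753560530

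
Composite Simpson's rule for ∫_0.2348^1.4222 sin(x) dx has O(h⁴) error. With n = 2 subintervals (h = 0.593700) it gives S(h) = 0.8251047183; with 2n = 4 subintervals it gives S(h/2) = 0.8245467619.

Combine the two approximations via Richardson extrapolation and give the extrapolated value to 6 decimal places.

0.824510

Method order is 4; weight 2^4 = 16.
Numerator 16 × A(h/2) − A(h) = 16 × 0.8245467619 − 0.8251047183 = 12.3676434721
R = 12.3676434721/15 = 0.8245095648
Gap between inputs: 5.580e-04; correction applied: −0.0000371971.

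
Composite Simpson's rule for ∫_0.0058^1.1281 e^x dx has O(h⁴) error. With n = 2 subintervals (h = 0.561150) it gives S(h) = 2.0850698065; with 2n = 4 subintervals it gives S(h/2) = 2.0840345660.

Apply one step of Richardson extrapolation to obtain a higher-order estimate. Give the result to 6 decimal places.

With r = 4 the leading error scales as h^4, so the weight is 2^4 = 16.
2^4*A(h/2) = 33.3445530560; minus A(h) gives 31.2594832495.
Denominator 16 − 1 = 15.
So the Richardson estimate is 2.0839655500.

2.083966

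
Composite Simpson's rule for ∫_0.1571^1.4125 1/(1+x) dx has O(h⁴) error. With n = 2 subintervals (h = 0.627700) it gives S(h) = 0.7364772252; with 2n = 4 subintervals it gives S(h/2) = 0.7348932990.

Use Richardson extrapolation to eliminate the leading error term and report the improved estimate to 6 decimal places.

Order 4 gives 2^r = 16 and 2^r − 1 = 15.
Numerator 16·A(h/2) − A(h) = 16·0.7348932990 − 0.7364772252 = 11.0218155588
(16·0.7348932990 − 0.7364772252)/(16 − 1) = 0.7347877039
Correction |R − A(h/2)| = 1.056e-04; gap |A(h/2) − A(h)| = 1.584e-03.

0.734788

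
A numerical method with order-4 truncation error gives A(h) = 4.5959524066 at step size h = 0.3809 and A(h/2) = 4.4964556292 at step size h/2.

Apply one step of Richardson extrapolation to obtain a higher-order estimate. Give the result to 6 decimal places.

r = 4, so 2^r = 16.
Difference of the inputs: 4.4964556292 − 4.5959524066 = -0.0994967774
Divide by 2^4 − 1 = 15: (-0.0994967774)/15 = -0.0066331185
R = 4.4964556292 − 0.0066331185 = 4.4898225107

4.489823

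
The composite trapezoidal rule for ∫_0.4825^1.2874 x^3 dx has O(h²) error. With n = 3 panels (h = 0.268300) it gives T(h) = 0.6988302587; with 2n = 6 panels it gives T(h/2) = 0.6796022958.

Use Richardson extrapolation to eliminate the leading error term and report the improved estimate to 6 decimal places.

The method has order 2: 2^2 = 4.
Numerator 4 × A(h/2) − A(h) = 4 × 0.6796022958 − 0.6988302587 = 2.0195789245
Divide by 2^2 − 1 = 3.
Extrapolated: 2.0195789245 / 3 = 0.6731929748

0.673193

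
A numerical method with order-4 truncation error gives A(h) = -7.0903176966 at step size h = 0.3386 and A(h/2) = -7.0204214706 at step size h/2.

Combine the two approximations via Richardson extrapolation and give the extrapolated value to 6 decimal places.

The method has order 4: 2^4 = 16.
16·(-7.0204214706) = -112.3267435296; (-112.3267435296) − (-7.0903176966) = -105.2364258330
Denominator 16 − 1 = 15.
Extrapolated: (-105.2364258330) / 15 = -7.0157617222

-7.015762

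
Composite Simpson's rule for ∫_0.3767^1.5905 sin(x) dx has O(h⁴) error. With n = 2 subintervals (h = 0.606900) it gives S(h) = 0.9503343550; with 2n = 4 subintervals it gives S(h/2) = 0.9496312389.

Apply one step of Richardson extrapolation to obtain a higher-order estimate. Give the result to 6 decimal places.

0.949584

The method has order 4: 2^4 = 16.
Weighted: 15.1940998224 − 0.9503343550 = 14.2437654674
Extrapolated: 14.2437654674 / 15 = 0.9495843645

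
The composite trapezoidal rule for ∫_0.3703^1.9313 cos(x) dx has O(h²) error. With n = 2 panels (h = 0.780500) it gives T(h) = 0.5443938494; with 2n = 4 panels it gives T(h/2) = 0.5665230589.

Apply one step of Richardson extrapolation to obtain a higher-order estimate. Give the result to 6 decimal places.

With r = 2 the leading error scales as h^2, so the weight is 2^2 = 4.
Difference of the inputs: 0.5665230589 − 0.5443938494 = 0.0221292095
Correction (A(h/2) − A(h))/(4 − 1) = 0.0221292095/3 = 0.0073764032
R = 0.5665230589 + 0.0073764032 = 0.5738994621
Shift from A(h/2): +0.0073764032.

0.573899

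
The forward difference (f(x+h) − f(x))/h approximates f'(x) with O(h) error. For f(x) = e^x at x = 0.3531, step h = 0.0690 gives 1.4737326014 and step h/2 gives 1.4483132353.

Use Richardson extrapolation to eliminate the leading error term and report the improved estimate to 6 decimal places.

1.422894

Order 1 gives 2^r = 2 and 2^r − 1 = 1.
Weighted: 2.8966264706 − 1.4737326014 = 1.4228938692
Extrapolated: 1.4228938692 / 1 = 1.4228938692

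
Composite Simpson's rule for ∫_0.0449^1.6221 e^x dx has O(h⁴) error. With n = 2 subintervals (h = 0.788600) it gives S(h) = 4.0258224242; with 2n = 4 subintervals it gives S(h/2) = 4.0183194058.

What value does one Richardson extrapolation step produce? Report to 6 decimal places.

4.017819

Leading term ∝ h^4; use weight 16 = 2^4.
Top: 16(4.0183194058) − (4.0258224242) = 60.2672880686
Divide by 2^4 − 1 = 15.
So the Richardson estimate is 4.0178192046.
Shift from A(h/2): −0.0005002012.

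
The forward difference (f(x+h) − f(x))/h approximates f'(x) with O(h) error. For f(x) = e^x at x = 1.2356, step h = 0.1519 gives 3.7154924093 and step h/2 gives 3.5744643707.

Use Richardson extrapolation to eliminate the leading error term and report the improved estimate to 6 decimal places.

3.433436

With r = 1 the leading error scales as h^1, so the weight is 2^1 = 2.
A(h/2) − A(h) = 3.5744643707 − 3.7154924093 = -0.1410280386
Correction (A(h/2) − A(h))/(2 − 1) = (-0.1410280386)/1 = -0.1410280386
R = A(h/2) + (A(h/2) − A(h))/1 = 3.5744643707 − 0.1410280386 = 3.4334363321
Correction |R − A(h/2)| = 1.410e-01; gap |A(h/2) − A(h)| = 1.410e-01.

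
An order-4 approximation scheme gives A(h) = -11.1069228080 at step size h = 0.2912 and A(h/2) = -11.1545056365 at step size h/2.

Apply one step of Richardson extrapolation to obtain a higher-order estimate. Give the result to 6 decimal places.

-11.157678

r = 4, so 2^r = 16.
16×(-11.1545056365) = -178.4720901840; subtract (-11.1069228080) → -167.3651673760
Divide by 2^4 − 1 = 15.
Extrapolated: (-167.3651673760) / 15 = -11.1576778251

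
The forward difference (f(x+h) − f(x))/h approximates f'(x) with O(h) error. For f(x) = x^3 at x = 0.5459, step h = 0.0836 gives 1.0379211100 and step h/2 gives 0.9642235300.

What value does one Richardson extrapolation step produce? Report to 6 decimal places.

0.890526

The method has order 1: 2^1 = 2.
Top: 2(0.9642235300) − (1.0379211100) = 0.8905259500
Extrapolated: 0.8905259500 / 1 = 0.8905259500
Gap between inputs: 7.370e-02; correction applied: −0.0736975800.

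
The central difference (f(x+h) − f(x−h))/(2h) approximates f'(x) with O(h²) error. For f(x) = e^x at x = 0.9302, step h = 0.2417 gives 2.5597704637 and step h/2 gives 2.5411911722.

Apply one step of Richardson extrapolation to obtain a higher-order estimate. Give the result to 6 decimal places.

Order 2 gives 2^r = 4 and 2^r − 1 = 3.
4·2.5411911722 = 10.1647646888; 10.1647646888 − 2.5597704637 = 7.6049942251
Denominator 4 − 1 = 3.
R = 7.6049942251/3 = 2.5349980750
Correction |R − A(h/2)| = 6.193e-03; gap |A(h/2) − A(h)| = 1.858e-02.

2.534998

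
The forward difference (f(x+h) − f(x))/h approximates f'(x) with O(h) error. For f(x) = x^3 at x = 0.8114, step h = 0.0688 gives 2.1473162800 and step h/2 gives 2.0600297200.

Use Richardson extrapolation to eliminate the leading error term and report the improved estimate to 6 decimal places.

1.972743

Error is O(h^1); halving h shrinks it by 2^1 = 2.
2 × 2.0600297200 − 2.1473162800 = 1.9727431600
R = 1.9727431600/1 = 1.9727431600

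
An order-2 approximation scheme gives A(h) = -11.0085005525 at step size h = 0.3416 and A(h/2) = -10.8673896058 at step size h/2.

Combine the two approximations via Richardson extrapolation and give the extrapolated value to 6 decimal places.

r = 2: numerator weight 4, denominator 3.
4×(-10.8673896058) − (-11.0085005525) = -32.4610578707
(4×(-10.8673896058) − (-11.0085005525))/(4 − 1) = -10.8203526236
Shift from A(h/2): +0.0470369822.

-10.820353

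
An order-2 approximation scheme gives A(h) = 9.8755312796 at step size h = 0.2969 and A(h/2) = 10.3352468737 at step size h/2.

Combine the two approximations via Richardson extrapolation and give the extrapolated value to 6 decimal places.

10.488485

Order 2 gives 2^r = 4 and 2^r − 1 = 3.
4 × 10.3352468737 − 9.8755312796 = 31.4654562152
Denominator 4 − 1 = 3.
So the Richardson estimate is 10.4884854051.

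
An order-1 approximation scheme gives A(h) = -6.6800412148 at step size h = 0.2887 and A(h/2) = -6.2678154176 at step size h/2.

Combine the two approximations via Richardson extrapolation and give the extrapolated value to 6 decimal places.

-5.855590

Error is O(h^1); halving h shrinks it by 2^1 = 2.
Numerator 2·A(h/2) − A(h) = 2·(-6.2678154176) − (-6.6800412148) = -5.8555896204
(-5.8555896204) ÷ 1 = -5.8555896204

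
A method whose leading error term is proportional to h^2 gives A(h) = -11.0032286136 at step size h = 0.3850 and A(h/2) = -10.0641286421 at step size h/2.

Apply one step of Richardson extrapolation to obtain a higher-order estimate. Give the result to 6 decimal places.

-9.751095

Error is O(h^2); halving h shrinks it by 2^2 = 4.
Weighted: (-40.2565145684) − (-11.0032286136) = -29.2532859548
Divide by 2^2 − 1 = 3.
(-29.2532859548) ÷ 3 = -9.7510953183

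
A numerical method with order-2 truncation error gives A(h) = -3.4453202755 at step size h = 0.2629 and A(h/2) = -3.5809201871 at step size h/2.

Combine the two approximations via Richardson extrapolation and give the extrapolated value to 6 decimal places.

-3.626120

r = 2, so 2^r = 4.
A(h/2) − A(h) = -3.5809201871 − (-3.4453202755) = -0.1355999116
Divide by 2^2 − 1 = 3: (-0.1355999116)/3 = -0.0451999705
R = A(h/2) + (A(h/2) − A(h))/3 = -3.5809201871 − 0.0451999705 = -3.6261201576
Correction |R − A(h/2)| = 4.520e-02; gap |A(h/2) − A(h)| = 1.356e-01.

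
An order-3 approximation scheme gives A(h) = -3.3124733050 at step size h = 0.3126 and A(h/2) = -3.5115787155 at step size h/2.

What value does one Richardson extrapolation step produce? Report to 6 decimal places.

-3.540022

With r = 3 the leading error scales as h^3, so the weight is 2^3 = 8.
2^3·A(h/2) = -28.0926297240; minus A(h) gives -24.7801564190.
Denominator 8 − 1 = 7.
Extrapolated: (-24.7801564190) / 7 = -3.5400223456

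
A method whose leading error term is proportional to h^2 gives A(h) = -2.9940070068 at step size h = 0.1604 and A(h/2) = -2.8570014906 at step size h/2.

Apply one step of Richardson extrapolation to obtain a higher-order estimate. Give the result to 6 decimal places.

r = 2: numerator weight 4, denominator 3.
Numerator 4·A(h/2) − A(h) = 4·(-2.8570014906) − (-2.9940070068) = -8.4339989556
(-8.4339989556) ÷ 3 = -2.8113329852

-2.811333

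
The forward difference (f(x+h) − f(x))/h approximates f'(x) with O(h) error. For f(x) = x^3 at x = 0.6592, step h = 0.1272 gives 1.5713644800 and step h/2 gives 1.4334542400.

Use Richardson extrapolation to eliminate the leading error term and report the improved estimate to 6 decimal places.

The method has order 1: 2^1 = 2.
Weighted: 2.8669084800 − 1.5713644800 = 1.2955440000
Extrapolated: 1.2955440000 / 1 = 1.2955440000
Gap between inputs: 1.379e-01; correction applied: −0.1379102400.

1.295544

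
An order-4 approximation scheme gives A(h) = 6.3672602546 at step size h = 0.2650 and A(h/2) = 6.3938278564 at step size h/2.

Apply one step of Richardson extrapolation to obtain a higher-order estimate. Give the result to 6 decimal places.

6.395599

Method order is 4; weight 2^4 = 16.
A(h/2) − A(h) = 6.3938278564 − 6.3672602546 = 0.0265676018
Divide by 2^4 − 1 = 15: 0.0265676018/15 = 0.0017711735
R = A(h/2) + (A(h/2) − A(h))/15 = 6.3938278564 + 0.0017711735 = 6.3955990299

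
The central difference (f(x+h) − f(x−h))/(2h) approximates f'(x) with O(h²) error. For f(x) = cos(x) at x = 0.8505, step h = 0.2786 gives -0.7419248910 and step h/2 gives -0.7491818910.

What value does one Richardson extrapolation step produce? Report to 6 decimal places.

-0.751601

r = 2: numerator weight 4, denominator 3.
4 × (-0.7491818910) = -2.9967275640; (-2.9967275640) − (-0.7419248910) = -2.2548026730
Divide by 2^2 − 1 = 3.
(-2.2548026730) ÷ 3 = -0.7516008910
Shift from A(h/2): −0.0024190000.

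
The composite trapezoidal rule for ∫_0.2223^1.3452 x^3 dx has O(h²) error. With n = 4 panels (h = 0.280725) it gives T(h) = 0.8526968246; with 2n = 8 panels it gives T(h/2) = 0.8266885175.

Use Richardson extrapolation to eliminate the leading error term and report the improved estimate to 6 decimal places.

0.818019

Error is O(h^2); halving h shrinks it by 2^2 = 4.
A(h/2) − A(h) = 0.8266885175 − 0.8526968246 = -0.0260083071
Correction (A(h/2) − A(h))/(4 − 1) = (-0.0260083071)/3 = -0.0086694357
R = A(h/2) + (A(h/2) − A(h))/3 = 0.8266885175 − 0.0086694357 = 0.8180190818
Gap between inputs: 2.601e-02; correction applied: −0.0086694357.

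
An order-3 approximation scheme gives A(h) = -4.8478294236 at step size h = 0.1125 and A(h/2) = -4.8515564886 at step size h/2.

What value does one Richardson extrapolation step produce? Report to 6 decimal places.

-4.852089

With r = 3 the leading error scales as h^3, so the weight is 2^3 = 8.
Difference of the inputs: -4.8515564886 − (-4.8478294236) = -0.0037270650
Correction (A(h/2) − A(h))/(8 − 1) = (-0.0037270650)/7 = -0.0005324379
R = A(h/2) + (A(h/2) − A(h))/7 = -4.8515564886 − 0.0005324379 = -4.8520889265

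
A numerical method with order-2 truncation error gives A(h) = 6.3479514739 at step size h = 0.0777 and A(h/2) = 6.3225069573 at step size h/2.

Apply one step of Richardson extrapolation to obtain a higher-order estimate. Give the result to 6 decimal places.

6.314025

r = 2, so 2^r = 4.
4×6.3225069573 − 6.3479514739 = 18.9420763553
Denominator 4 − 1 = 3.
18.9420763553 ÷ 3 = 6.3140254518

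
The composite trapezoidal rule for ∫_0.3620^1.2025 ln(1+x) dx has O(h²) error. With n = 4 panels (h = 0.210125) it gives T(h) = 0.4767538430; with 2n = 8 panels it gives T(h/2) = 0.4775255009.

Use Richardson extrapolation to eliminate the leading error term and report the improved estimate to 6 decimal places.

0.477783

With r = 2 the leading error scales as h^2, so the weight is 2^2 = 4.
4*0.4775255009 = 1.9101020036; 1.9101020036 − 0.4767538430 = 1.4333481606
(4*0.4775255009 − 0.4767538430)/(4 − 1) = 0.4777827202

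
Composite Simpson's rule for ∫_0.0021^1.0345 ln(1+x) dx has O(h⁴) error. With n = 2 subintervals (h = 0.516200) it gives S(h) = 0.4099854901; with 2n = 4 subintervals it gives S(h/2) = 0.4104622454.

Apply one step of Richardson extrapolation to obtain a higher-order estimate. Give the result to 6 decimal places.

0.410494

With r = 4 the leading error scales as h^4, so the weight is 2^4 = 16.
2^4*A(h/2) = 6.5673959264; minus A(h) gives 6.1574104363.
R = 6.1574104363/15 = 0.4104940291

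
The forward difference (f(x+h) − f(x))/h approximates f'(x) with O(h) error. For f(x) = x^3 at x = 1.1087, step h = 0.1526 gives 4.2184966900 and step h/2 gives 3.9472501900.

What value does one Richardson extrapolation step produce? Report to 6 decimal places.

Order 1 gives 2^r = 2 and 2^r − 1 = 1.
Numerator 2 × A(h/2) − A(h) = 2 × 3.9472501900 − 4.2184966900 = 3.6760036900
Denominator 2 − 1 = 1.
So the Richardson estimate is 3.6760036900.
Shift from A(h/2): −0.2712465000.

3.676004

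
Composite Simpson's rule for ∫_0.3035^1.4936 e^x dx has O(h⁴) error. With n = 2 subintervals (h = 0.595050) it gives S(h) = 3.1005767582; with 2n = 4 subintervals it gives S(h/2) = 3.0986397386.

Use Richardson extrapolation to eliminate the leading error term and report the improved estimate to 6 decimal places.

3.098511

r = 4, so 2^r = 16.
Numerator 16 × A(h/2) − A(h) = 16 × 3.0986397386 − 3.1005767582 = 46.4776590594
Divide by 2^4 − 1 = 15.
So the Richardson estimate is 3.0985106040.
Shift from A(h/2): −0.0001291346.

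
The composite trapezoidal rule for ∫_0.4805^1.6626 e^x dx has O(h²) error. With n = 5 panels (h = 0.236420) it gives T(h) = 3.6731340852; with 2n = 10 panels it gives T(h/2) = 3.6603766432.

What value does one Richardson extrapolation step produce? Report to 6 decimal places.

3.656124

Method order is 2; weight 2^2 = 4.
A(h/2) − A(h) = 3.6603766432 − 3.6731340852 = -0.0127574420
Divide by 2^2 − 1 = 3: (-0.0127574420)/3 = -0.0042524807
R = A(h/2) + (A(h/2) − A(h))/3 = 3.6603766432 − 0.0042524807 = 3.6561241625
Gap between inputs: 1.276e-02; correction applied: −0.0042524807.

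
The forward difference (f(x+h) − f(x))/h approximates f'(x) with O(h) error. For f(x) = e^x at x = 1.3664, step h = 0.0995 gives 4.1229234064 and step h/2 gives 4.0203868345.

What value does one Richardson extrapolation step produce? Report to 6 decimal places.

3.917850

Leading term ∝ h^1; use weight 2 = 2^1.
Numerator 2·A(h/2) − A(h) = 2·4.0203868345 − 4.1229234064 = 3.9178502626
3.9178502626 ÷ 1 = 3.9178502626
Shift from A(h/2): −0.1025365719.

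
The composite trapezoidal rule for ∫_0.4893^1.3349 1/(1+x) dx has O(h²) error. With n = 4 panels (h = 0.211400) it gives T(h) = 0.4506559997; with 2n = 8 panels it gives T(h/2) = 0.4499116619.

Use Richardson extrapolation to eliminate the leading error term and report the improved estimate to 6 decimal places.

0.449664

The method has order 2: 2^2 = 4.
2^2 × A(h/2) = 1.7996466476; minus A(h) gives 1.3489906479.
Denominator 4 − 1 = 3.
Result: 0.4496635493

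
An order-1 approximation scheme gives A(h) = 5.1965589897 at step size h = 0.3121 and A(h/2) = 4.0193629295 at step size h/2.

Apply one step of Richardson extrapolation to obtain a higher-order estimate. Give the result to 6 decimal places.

The method has order 1: 2^1 = 2.
Top: 2(4.0193629295) − (5.1965589897) = 2.8421668693
Extrapolated: 2.8421668693 / 1 = 2.8421668693
Gap between inputs: 1.177e+00; correction applied: −1.1771960602.

2.842167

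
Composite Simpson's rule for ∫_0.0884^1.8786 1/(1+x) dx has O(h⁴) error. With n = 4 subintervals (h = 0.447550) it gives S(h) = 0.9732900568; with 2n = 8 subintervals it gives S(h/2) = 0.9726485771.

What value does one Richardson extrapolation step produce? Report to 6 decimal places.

0.972606

The method has order 4: 2^4 = 16.
Top: 16(0.9726485771) − (0.9732900568) = 14.5890871768
R = 14.5890871768/15 = 0.9726058118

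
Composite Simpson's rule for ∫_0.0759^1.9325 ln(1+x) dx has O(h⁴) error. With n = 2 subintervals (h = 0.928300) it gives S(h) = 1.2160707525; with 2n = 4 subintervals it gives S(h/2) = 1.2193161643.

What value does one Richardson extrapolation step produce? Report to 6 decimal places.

1.219533

Order 4 gives 2^r = 16 and 2^r − 1 = 15.
2^4 × A(h/2) = 19.5090586288; minus A(h) gives 18.2929878763.
Divide by 2^4 − 1 = 15.
18.2929878763 ÷ 15 = 1.2195325251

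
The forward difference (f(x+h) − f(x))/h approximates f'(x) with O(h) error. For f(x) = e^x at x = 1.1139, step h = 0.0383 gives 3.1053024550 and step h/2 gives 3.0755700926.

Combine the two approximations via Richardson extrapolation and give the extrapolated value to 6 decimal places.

3.045838

Leading term ∝ h^1; use weight 2 = 2^1.
Numerator 2×A(h/2) − A(h) = 2×3.0755700926 − 3.1053024550 = 3.0458377302
3.0458377302 ÷ 1 = 3.0458377302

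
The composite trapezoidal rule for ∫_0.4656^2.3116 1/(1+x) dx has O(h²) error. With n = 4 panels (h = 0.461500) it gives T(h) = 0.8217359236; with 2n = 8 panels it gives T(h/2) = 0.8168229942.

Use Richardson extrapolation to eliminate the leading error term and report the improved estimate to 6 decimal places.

The method has order 2: 2^2 = 4.
2^2*A(h/2) = 3.2672919768; minus A(h) gives 2.4455560532.
Divide by 2^2 − 1 = 3.
R = 2.4455560532/3 = 0.8151853511

0.815185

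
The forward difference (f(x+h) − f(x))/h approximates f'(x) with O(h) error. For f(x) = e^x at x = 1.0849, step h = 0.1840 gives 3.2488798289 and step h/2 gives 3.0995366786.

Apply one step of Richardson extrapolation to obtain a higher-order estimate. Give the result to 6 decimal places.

Error is O(h^1); halving h shrinks it by 2^1 = 2.
A(h/2) − A(h) = 3.0995366786 − 3.2488798289 = -0.1493431503
Divide by 2^1 − 1 = 1: (-0.1493431503)/1 = -0.1493431503
R = 3.0995366786 − 0.1493431503 = 2.9501935283

2.950194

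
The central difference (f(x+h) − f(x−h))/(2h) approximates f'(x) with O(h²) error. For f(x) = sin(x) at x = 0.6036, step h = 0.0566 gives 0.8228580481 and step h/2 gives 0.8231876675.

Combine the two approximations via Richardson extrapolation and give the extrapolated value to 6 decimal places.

0.823298

Error is O(h^2); halving h shrinks it by 2^2 = 4.
4 × 0.8231876675 − 0.8228580481 = 2.4698926219
(4 × 0.8231876675 − 0.8228580481)/(4 − 1) = 0.8232975406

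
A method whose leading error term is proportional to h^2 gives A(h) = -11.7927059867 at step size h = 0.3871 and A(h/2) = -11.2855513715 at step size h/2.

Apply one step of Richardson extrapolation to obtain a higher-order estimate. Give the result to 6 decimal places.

Method order is 2; weight 2^2 = 4.
Weighted: (-45.1422054860) − (-11.7927059867) = -33.3494994993
Divide by 2^2 − 1 = 3.
Result: -11.1164998331
Correction |R − A(h/2)| = 1.691e-01; gap |A(h/2) − A(h)| = 5.072e-01.

-11.116500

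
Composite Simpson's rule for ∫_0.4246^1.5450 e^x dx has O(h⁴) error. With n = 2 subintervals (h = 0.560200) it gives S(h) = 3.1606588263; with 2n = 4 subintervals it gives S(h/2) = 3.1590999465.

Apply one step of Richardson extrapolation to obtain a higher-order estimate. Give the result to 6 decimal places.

Error is O(h^4); halving h shrinks it by 2^4 = 16.
A(h/2) − A(h) = 3.1590999465 − 3.1606588263 = -0.0015588798
Divide by 2^4 − 1 = 15: (-0.0015588798)/15 = -0.0001039253
R = 3.1590999465 − 0.0001039253 = 3.1589960212
Gap between inputs: 1.559e-03; correction applied: −0.0001039253.

3.158996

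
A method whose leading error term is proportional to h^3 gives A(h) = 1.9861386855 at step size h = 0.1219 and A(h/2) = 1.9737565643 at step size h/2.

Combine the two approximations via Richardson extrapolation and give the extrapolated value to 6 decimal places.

r = 3: numerator weight 8, denominator 7.
Top: 8(1.9737565643) − (1.9861386855) = 13.8039138289
R = 13.8039138289/7 = 1.9719876898
Shift from A(h/2): −0.0017688745.

1.971988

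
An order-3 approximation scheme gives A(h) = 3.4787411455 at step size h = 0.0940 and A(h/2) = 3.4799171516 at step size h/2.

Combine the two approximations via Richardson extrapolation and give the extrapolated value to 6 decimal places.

3.480085

With r = 3 the leading error scales as h^3, so the weight is 2^3 = 8.
2^3 × A(h/2) = 27.8393372128; minus A(h) gives 24.3605960673.
(8 × 3.4799171516 − 3.4787411455)/(8 − 1) = 3.4800851525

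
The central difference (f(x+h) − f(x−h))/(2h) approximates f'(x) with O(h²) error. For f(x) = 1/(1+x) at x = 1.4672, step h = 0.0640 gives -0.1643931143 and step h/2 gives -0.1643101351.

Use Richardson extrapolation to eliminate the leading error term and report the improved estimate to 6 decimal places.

Method order is 2; weight 2^2 = 4.
4·(-0.1643101351) = -0.6572405404; subtract (-0.1643931143) → -0.4928474261
Divide by 2^2 − 1 = 3.
(-0.4928474261) ÷ 3 = -0.1642824754
Correction |R − A(h/2)| = 2.766e-05; gap |A(h/2) − A(h)| = 8.298e-05.

-0.164282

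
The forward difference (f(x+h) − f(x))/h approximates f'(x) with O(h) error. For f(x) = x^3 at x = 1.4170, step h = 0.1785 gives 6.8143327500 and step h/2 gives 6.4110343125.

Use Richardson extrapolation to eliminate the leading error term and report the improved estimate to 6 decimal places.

6.007736

Leading term ∝ h^1; use weight 2 = 2^1.
2^1·A(h/2) = 12.8220686250; minus A(h) gives 6.0077358750.
R = 6.0077358750/1 = 6.0077358750
Shift from A(h/2): −0.4032984375.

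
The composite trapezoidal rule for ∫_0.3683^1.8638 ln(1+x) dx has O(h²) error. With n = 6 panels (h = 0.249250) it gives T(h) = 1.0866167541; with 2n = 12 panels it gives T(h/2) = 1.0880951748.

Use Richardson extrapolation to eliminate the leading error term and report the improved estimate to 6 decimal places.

1.088588

r = 2, so 2^r = 4.
2^2·A(h/2) = 4.3523806992; minus A(h) gives 3.2657639451.
Extrapolated: 3.2657639451 / 3 = 1.0885879817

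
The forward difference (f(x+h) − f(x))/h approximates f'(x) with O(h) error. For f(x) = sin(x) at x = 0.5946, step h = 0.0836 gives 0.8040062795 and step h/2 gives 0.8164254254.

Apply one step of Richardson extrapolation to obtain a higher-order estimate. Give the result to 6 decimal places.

0.828845

Leading term ∝ h^1; use weight 2 = 2^1.
Top: 2(0.8164254254) − (0.8040062795) = 0.8288445713
Denominator 2 − 1 = 1.
(2 × 0.8164254254 − 0.8040062795)/(2 − 1) = 0.8288445713
Shift from A(h/2): +0.0124191459.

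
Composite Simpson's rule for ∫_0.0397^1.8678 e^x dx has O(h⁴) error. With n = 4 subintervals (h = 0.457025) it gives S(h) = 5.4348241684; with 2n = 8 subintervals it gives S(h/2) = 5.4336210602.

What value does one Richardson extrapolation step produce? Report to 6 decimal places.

r = 4: numerator weight 16, denominator 15.
16*5.4336210602 − 5.4348241684 = 81.5031127948
(16*5.4336210602 − 5.4348241684)/(16 − 1) = 5.4335408530
Gap between inputs: 1.203e-03; correction applied: −0.0000802072.

5.433541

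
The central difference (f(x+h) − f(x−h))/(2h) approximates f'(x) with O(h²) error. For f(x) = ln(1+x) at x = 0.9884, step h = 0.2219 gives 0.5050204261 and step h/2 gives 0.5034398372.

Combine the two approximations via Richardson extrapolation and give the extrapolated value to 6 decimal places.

Leading term ∝ h^2; use weight 4 = 2^2.
Weighted: 2.0137593488 − 0.5050204261 = 1.5087389227
Divide by 2^2 − 1 = 3.
1.5087389227 ÷ 3 = 0.5029129742

0.502913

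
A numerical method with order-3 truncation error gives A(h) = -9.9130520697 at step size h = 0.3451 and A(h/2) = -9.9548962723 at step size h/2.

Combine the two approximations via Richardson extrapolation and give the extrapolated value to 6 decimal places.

Leading term ∝ h^3; use weight 8 = 2^3.
A(h/2) − A(h) = -9.9548962723 − (-9.9130520697) = -0.0418442026
Correction (A(h/2) − A(h))/(8 − 1) = (-0.0418442026)/7 = -0.0059777432
R = A(h/2) + (A(h/2) − A(h))/7 = -9.9548962723 − 0.0059777432 = -9.9608740155
Correction |R − A(h/2)| = 5.978e-03; gap |A(h/2) − A(h)| = 4.184e-02.

-9.960874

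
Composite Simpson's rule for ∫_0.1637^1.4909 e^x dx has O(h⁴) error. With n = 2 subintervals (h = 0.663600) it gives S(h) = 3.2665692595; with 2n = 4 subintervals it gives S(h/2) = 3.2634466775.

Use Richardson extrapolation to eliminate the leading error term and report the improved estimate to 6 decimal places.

3.263239

r = 4, so 2^r = 16.
16*3.2634466775 − 3.2665692595 = 48.9485775805
Extrapolated: 48.9485775805 / 15 = 3.2632385054
Shift from A(h/2): −0.0002081721.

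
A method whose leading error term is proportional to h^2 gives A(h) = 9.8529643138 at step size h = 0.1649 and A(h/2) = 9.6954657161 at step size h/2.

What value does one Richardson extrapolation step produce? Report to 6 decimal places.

9.642966

The method has order 2: 2^2 = 4.
Numerator 4·A(h/2) − A(h) = 4·9.6954657161 − 9.8529643138 = 28.9288985506
Divide by 2^2 − 1 = 3.
R = 28.9288985506/3 = 9.6429661835
Shift from A(h/2): −0.0524995326.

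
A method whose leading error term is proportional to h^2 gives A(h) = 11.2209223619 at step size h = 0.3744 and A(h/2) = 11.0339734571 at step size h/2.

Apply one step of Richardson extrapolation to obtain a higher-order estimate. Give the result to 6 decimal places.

10.971657

Order 2 gives 2^r = 4 and 2^r − 1 = 3.
4 × 11.0339734571 = 44.1358938284; 44.1358938284 − 11.2209223619 = 32.9149714665
Divide by 2^2 − 1 = 3.
So the Richardson estimate is 10.9716571555.
Shift from A(h/2): −0.0623163016.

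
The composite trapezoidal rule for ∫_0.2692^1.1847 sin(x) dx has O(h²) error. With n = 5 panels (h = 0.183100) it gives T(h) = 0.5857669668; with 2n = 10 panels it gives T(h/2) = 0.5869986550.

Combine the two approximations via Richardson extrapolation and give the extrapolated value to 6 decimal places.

Order 2 gives 2^r = 4 and 2^r − 1 = 3.
4·0.5869986550 − 0.5857669668 = 1.7622276532
Denominator 4 − 1 = 3.
R = 1.7622276532/3 = 0.5874092177

0.587409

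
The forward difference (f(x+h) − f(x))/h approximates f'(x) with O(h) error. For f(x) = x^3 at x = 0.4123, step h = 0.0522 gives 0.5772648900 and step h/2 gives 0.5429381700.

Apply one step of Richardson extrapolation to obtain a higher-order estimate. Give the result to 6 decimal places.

Order 1 gives 2^r = 2 and 2^r − 1 = 1.
Top: 2(0.5429381700) − (0.5772648900) = 0.5086114500
Extrapolated: 0.5086114500 / 1 = 0.5086114500

0.508611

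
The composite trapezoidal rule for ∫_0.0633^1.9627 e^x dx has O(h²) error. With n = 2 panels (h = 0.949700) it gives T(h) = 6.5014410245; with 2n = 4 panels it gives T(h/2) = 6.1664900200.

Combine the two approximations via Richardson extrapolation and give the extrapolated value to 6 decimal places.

6.054840

r = 2, so 2^r = 4.
Difference of the inputs: 6.1664900200 − 6.5014410245 = -0.3349510045
Divide by 2^2 − 1 = 3: (-0.3349510045)/3 = -0.1116503348
R = A(h/2) + (A(h/2) − A(h))/3 = 6.1664900200 − 0.1116503348 = 6.0548396852
Correction |R − A(h/2)| = 1.117e-01; gap |A(h/2) − A(h)| = 3.350e-01.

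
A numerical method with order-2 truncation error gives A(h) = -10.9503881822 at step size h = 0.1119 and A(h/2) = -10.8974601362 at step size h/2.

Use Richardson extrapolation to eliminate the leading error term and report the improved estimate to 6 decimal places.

-10.879817

Leading term ∝ h^2; use weight 4 = 2^2.
4 × (-10.8974601362) = -43.5898405448; subtract (-10.9503881822) → -32.6394523626
Denominator 4 − 1 = 3.
(4 × (-10.8974601362) − (-10.9503881822))/(4 − 1) = -10.8798174542
Gap between inputs: 5.293e-02; correction applied: +0.0176426820.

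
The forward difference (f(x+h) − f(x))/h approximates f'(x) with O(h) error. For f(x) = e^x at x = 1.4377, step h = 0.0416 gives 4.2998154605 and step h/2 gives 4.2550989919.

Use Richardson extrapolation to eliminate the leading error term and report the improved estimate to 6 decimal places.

Error is O(h^1); halving h shrinks it by 2^1 = 2.
2*4.2550989919 − 4.2998154605 = 4.2103825233
4.2103825233 ÷ 1 = 4.2103825233
Shift from A(h/2): −0.0447164686.

4.210383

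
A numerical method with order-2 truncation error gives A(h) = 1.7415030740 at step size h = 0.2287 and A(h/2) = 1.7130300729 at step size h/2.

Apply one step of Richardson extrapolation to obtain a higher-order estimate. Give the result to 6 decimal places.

1.703539

The method has order 2: 2^2 = 4.
4*1.7130300729 = 6.8521202916; 6.8521202916 − 1.7415030740 = 5.1106172176
Denominator 4 − 1 = 3.
5.1106172176 ÷ 3 = 1.7035390725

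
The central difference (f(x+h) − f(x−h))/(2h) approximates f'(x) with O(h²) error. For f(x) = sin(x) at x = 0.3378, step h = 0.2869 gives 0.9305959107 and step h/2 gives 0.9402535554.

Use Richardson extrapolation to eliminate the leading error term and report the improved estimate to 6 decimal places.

The method has order 2: 2^2 = 4.
Numerator 4·A(h/2) − A(h) = 4·0.9402535554 − 0.9305959107 = 2.8304183109
Denominator 4 − 1 = 3.
So the Richardson estimate is 0.9434727703.
Correction |R − A(h/2)| = 3.219e-03; gap |A(h/2) − A(h)| = 9.658e-03.

0.943473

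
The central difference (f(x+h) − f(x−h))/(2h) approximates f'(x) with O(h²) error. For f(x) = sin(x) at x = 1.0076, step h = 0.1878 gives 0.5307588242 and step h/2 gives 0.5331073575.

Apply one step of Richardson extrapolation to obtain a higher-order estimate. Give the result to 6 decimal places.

0.533890

r = 2: numerator weight 4, denominator 3.
4 × 0.5331073575 = 2.1324294300; subtract 0.5307588242 → 1.6016706058
Denominator 4 − 1 = 3.
Extrapolated: 1.6016706058 / 3 = 0.5338902019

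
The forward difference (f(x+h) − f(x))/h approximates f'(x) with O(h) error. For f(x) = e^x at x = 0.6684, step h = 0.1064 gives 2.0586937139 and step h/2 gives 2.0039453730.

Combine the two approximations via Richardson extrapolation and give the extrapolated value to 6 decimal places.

1.949197

With r = 1 the leading error scales as h^1, so the weight is 2^1 = 2.
Numerator 2 × A(h/2) − A(h) = 2 × 2.0039453730 − 2.0586937139 = 1.9491970321
Extrapolated: 1.9491970321 / 1 = 1.9491970321
Shift from A(h/2): −0.0547483409.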